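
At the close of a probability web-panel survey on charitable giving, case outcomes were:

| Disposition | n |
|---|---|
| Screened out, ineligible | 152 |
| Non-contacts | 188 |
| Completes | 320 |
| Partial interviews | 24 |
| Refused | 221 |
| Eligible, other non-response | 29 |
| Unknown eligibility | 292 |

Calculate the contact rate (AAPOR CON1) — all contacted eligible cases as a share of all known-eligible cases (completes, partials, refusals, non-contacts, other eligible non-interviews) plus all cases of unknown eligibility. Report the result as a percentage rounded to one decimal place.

55.3%

Num: 320 + 24 + 221 + 29 = 594
Denom: 320 + 24 + 221 + 188 + 29 + 292 = 1074
CON1 = 594 / 1074 = 0.5531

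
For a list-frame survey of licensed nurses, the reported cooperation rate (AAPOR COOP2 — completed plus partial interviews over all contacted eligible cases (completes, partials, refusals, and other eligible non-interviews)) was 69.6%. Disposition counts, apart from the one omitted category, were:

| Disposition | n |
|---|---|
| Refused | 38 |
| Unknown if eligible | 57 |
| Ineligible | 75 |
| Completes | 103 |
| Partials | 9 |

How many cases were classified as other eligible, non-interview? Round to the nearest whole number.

Numerator: 103 + 9 = 112
COOP2 = 112 / D = 0.696
D = 112 / 0.696 = 160.9
Rest of base = 150
other eligible, non-interview = 160.9 − 150 ≈ 11

11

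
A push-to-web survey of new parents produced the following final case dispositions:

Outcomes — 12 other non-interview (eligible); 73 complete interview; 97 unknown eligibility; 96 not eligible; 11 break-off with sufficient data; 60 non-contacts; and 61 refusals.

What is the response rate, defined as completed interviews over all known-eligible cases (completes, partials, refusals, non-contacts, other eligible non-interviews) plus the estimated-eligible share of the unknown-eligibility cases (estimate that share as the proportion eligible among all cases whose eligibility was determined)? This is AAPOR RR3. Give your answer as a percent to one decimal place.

25.7%

Numerator = 73
Eligible (known) = 73 + 11 + 61 + 60 + 12 = 217
e = 217 / (217 + 96) = 217 / 313 = 0.6933
Estimated eligible among unknowns = 0.6933 × 97 = 67.25
Denominator = 217 + 67.25 = 284.25
RR3 = 73 / 284.25 = 0.2568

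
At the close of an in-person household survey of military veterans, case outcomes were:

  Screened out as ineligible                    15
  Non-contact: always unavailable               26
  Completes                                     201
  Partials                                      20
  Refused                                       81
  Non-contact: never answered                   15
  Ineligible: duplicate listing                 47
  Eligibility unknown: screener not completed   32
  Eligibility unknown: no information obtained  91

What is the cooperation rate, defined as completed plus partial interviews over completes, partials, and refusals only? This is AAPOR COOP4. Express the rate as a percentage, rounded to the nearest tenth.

Non-contacts = 15 + 26 = 41
Undetermined eligibility = 32 + 91 = 123
Out of scope = 15 + 47 = 62
Numerator: 201 + 20 = 221
Denom: 201 + 20 + 81 = 302
COOP4 = 221 / 302 = 0.7318

73.2%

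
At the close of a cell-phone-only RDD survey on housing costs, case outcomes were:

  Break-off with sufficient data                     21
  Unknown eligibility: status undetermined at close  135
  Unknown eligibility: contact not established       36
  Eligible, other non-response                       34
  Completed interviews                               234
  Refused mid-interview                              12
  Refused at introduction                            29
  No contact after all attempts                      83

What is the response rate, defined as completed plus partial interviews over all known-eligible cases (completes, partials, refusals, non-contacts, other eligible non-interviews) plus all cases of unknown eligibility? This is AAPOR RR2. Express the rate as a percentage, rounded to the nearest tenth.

43.7%

Refusal or break-off = 29 + 12 = 41
Unknown if eligible = 36 + 135 = 171
Numerator: 234 + 21 = 255
Denominator: 234 + 21 + 41 + 83 + 34 + 171 = 584
RR2 = 255 / 584 = 0.4366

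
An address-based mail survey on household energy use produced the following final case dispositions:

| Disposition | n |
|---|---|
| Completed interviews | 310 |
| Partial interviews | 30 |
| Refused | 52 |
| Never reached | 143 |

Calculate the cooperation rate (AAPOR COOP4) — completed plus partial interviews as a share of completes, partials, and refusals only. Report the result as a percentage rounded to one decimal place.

Top → 310 + 30 = 340
Denominator → 310 + 30 + 52 = 392
COOP4 = 340 / 392 = 0.8673

86.7%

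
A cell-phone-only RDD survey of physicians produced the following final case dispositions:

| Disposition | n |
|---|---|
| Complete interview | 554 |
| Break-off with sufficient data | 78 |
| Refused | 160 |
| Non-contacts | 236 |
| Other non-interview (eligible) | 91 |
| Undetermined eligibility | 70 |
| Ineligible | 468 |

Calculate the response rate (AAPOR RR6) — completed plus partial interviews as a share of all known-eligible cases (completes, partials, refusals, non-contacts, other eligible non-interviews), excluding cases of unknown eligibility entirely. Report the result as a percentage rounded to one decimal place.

Numerator → 554 + 78 = 632
Base → 554 + 78 + 160 + 236 + 91 = 1119
RR6 = 632 / 1119 = 0.5648

56.5%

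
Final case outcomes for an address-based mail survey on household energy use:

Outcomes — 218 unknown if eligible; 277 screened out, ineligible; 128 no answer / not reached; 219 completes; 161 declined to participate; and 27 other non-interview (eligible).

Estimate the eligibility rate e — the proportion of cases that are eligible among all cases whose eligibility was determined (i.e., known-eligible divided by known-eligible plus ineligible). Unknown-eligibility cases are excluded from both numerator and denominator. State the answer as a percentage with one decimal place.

65.9%

Eligible (known) = 219 + 161 + 128 + 27 = 535
e = 535 / (535 + 277) = 535 / 812 = 0.6589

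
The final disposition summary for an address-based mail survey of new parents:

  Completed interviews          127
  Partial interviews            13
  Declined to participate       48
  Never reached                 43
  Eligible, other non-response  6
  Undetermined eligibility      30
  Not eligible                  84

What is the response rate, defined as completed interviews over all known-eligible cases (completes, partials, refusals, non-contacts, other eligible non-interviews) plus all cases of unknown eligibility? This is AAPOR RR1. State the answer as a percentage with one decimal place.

47.6%

Top → 127
Base → 127 + 13 + 48 + 43 + 6 + 30 = 267
RR1 = 127 / 267 = 0.4757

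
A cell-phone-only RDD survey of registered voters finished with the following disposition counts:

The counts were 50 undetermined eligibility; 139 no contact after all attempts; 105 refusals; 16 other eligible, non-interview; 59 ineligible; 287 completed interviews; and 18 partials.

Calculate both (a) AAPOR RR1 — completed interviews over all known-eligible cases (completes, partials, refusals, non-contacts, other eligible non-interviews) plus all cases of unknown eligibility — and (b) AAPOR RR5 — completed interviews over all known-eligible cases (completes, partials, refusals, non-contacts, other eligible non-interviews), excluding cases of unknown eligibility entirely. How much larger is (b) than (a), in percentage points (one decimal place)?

Num → 287
Base → 287 + 18 + 105 + 139 + 16 + 50 = 615
RR1 = 287 / 615 = 0.4667
Base → 287 + 18 + 105 + 139 + 16 = 565
RR5 = 287 / 565 = 0.5080
Difference = 50.80 − 46.67 = 4.13 percentage points

4.1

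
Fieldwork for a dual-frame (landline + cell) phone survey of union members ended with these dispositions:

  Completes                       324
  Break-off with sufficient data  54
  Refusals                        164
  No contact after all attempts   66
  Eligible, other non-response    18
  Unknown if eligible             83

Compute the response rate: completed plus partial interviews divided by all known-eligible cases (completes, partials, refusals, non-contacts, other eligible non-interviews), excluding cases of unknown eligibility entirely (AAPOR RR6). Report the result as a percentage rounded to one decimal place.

60.4%

Top = 324 + 54 = 378
Denominator = 324 + 54 + 164 + 66 + 18 = 626
RR6 = 378 / 626 = 0.6038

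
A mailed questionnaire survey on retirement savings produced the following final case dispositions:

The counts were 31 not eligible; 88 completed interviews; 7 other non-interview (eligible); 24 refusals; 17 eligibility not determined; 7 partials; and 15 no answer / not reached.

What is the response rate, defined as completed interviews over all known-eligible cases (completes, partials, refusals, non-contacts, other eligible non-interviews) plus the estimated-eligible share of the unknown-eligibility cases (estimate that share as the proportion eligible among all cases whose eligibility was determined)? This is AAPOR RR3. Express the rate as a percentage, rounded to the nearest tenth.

56.8%

Top → 88
Eligible (known) → 88 + 7 + 24 + 15 + 7 = 141
e = 141 / (141 + 31) = 141 / 172 = 0.8198
Eligible share of unknowns → 0.8198 × 17 = 13.94
Denominator → 141 + 13.94 = 154.94
RR3 = 88 / 154.94 = 0.5680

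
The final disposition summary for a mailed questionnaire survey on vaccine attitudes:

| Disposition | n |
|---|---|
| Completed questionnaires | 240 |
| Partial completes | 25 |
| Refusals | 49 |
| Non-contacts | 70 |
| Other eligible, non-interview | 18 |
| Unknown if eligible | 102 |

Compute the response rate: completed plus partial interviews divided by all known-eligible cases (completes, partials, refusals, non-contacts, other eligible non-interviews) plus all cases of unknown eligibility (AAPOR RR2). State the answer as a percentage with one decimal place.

52.6%

Top = 240 + 25 = 265
Denominator = 240 + 25 + 49 + 70 + 18 + 102 = 504
RR2 = 265 / 504 = 0.5258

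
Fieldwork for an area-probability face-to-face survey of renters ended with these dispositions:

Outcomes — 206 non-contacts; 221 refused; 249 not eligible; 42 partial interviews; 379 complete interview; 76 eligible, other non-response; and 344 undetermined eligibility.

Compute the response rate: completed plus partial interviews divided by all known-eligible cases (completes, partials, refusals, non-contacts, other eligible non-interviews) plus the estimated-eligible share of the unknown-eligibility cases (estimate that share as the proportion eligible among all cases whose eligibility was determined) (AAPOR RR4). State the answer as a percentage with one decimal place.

Numerator = 379 + 42 = 421
Determined eligible = 379 + 42 + 221 + 206 + 76 = 924
e = 924 / (924 + 249) = 924 / 1173 = 0.7877
e × U = 0.7877 × 344 = 270.97
Denom = 924 + 270.97 = 1194.97
RR4 = 421 / 1194.97 = 0.3523

35.2%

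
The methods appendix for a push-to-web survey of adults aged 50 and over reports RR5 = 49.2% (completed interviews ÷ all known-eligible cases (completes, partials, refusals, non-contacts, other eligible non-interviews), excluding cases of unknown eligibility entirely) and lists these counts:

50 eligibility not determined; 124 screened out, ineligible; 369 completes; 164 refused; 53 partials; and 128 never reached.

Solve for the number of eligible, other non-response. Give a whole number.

36

RR5 = 369 / D = 0.492
D = 369 / 0.492 = 750.0
Other denominator terms total 714
eligible, other non-response = 750.0 − 714 ≈ 36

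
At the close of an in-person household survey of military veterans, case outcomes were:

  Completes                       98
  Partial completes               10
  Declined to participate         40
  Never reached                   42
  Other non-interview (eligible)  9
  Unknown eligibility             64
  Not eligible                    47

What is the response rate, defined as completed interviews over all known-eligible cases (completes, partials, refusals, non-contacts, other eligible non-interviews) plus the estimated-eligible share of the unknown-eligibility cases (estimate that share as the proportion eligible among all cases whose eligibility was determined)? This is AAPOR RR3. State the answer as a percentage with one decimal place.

Top = 98
Eligible (known) = 98 + 10 + 40 + 42 + 9 = 199
e = 199 / (199 + 47) = 199 / 246 = 0.8089
e × U = 0.8089 × 64 = 51.77
Denom = 199 + 51.77 = 250.77
RR3 = 98 / 250.77 = 0.3908

39.1%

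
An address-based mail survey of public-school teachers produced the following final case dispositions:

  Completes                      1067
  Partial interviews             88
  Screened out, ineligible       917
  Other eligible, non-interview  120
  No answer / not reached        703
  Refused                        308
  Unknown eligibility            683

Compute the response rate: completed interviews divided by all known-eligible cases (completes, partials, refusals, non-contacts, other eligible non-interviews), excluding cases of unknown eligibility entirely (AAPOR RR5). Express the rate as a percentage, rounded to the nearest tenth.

46.7%

Numerator = 1067
Denom = 1067 + 88 + 308 + 703 + 120 = 2286
RR5 = 1067 / 2286 = 0.4668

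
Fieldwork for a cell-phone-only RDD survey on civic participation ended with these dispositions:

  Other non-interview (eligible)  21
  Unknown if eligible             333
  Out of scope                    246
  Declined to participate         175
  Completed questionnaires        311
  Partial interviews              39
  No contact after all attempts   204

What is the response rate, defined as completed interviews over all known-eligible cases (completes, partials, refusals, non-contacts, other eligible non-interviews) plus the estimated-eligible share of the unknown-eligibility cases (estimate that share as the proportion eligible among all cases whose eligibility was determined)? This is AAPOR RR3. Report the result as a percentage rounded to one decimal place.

Top → 311
Eligible (known) → 311 + 39 + 175 + 204 + 21 = 750
e = 750 / (750 + 246) = 750 / 996 = 0.7530
Estimated eligible among unknowns → 0.7530 × 333 = 250.75
Denom → 750 + 250.75 = 1000.75
RR3 = 311 / 1000.75 = 0.3108

31.1%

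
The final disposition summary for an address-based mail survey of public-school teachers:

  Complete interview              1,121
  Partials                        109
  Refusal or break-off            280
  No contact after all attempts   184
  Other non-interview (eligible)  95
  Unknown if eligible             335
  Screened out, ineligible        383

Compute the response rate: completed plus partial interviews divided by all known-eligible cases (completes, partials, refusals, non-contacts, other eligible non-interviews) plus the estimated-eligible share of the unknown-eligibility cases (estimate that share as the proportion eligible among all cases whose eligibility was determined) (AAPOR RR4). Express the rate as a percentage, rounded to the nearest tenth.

Numerator = 1121 + 109 = 1230
Eligible (known) = 1121 + 109 + 280 + 184 + 95 = 1789
e = 1789 / (1789 + 383) = 1789 / 2172 = 0.8237
Estimated eligible among unknowns = 0.8237 × 335 = 275.94
Denom = 1789 + 275.94 = 2064.94
RR4 = 1230 / 2064.94 = 0.5957

59.6%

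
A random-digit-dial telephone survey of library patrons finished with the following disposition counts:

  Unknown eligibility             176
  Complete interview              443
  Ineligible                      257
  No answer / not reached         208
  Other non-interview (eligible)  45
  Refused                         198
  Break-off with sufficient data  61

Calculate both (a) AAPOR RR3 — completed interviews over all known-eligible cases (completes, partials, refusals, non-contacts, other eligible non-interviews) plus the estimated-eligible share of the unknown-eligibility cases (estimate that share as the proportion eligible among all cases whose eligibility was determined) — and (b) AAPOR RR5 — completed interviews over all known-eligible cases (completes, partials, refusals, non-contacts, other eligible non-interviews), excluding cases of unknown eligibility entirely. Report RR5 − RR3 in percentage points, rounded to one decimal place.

Num → 443
Eligible (known) → 443 + 61 + 198 + 208 + 45 = 955
e = 955 / (955 + 257) = 955 / 1212 = 0.7880
Estimated eligible among unknowns → 0.7880 × 176 = 138.69
Denominator → 955 + 138.69 = 1093.69
RR3 = 443 / 1093.69 = 0.4051
Denominator → 443 + 61 + 198 + 208 + 45 = 955
RR5 = 443 / 955 = 0.4639
Difference = 46.39 − 40.51 = 5.88 percentage points

5.9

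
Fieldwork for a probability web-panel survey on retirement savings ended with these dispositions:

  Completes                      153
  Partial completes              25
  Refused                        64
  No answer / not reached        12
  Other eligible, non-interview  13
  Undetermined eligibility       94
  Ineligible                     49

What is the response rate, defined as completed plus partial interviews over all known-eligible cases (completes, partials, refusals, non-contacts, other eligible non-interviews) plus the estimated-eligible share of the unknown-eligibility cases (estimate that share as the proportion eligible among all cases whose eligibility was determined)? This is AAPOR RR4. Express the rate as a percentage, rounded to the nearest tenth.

51.4%

Top = 153 + 25 = 178
Eligible (known) = 153 + 25 + 64 + 12 + 13 = 267
e = 267 / (267 + 49) = 267 / 316 = 0.8449
Estimated eligible among unknowns = 0.8449 × 94 = 79.42
Denom = 267 + 79.42 = 346.42
RR4 = 178 / 346.42 = 0.5138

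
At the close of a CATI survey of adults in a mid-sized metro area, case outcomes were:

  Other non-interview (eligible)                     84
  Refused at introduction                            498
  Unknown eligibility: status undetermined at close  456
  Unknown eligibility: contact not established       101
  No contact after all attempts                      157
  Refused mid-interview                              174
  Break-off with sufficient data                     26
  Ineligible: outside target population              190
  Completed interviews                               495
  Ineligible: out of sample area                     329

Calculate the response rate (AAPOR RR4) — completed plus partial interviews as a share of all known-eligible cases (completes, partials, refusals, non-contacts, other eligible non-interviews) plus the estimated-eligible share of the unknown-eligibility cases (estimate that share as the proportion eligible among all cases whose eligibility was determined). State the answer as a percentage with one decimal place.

Refusals = 498 + 174 = 672
Undetermined eligibility = 101 + 456 = 557
Screened out, ineligible = 190 + 329 = 519
Numerator → 495 + 26 = 521
Determined eligible → 495 + 26 + 672 + 157 + 84 = 1434
e = 1434 / (1434 + 519) = 1434 / 1953 = 0.7343
Estimated eligible among unknowns → 0.7343 × 557 = 409.01
Denom → 1434 + 409.01 = 1843.01
RR4 = 521 / 1843.01 = 0.2827

28.3%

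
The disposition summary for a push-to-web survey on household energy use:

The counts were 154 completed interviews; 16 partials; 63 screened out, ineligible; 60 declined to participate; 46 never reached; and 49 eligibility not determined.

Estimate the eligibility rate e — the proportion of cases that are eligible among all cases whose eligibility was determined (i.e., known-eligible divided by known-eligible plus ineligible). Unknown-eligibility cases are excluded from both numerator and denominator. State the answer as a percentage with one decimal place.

Determined eligible: 154 + 16 + 60 + 46 = 276
e = 276 / (276 + 63) = 276 / 339 = 0.8142

81.4%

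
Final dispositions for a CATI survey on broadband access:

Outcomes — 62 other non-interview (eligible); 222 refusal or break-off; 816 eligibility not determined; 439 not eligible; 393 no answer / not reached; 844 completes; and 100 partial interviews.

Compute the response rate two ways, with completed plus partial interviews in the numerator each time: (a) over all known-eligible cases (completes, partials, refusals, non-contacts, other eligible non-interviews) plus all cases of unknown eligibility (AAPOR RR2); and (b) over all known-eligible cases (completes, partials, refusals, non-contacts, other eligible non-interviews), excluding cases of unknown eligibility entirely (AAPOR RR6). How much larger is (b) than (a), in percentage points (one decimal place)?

19.5

Num: 844 + 100 = 944
Base: 844 + 100 + 222 + 393 + 62 + 816 = 2437
RR2 = 944 / 2437 = 0.3874
Base: 844 + 100 + 222 + 393 + 62 = 1621
RR6 = 944 / 1621 = 0.5824
Difference = 58.24 − 38.74 = 19.50 percentage points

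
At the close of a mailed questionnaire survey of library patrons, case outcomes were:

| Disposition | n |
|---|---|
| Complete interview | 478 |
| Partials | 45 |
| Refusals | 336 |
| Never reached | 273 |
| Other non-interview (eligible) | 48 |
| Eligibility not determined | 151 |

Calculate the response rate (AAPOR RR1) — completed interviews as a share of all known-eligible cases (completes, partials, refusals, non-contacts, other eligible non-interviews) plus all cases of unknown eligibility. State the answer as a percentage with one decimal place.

35.9%

Numerator: 478
Denominator: 478 + 45 + 336 + 273 + 48 + 151 = 1331
RR1 = 478 / 1331 = 0.3591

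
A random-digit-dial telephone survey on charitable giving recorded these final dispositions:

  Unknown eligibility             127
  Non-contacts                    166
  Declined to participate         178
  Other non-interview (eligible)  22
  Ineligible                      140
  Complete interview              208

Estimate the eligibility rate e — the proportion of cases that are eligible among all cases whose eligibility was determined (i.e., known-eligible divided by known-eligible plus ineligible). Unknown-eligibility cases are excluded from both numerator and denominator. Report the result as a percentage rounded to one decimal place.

Known eligible = 208 + 178 + 166 + 22 = 574
e = 574 / (574 + 140) = 574 / 714 = 0.8039

80.4%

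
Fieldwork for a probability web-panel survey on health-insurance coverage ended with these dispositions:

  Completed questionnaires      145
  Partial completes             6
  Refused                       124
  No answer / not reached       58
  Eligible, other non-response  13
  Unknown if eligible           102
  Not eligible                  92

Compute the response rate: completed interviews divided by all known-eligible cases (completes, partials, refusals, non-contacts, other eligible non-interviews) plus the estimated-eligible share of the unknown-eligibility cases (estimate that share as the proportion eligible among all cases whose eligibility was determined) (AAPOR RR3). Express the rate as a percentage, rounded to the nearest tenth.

34.0%

Num: 145
Eligible (known): 145 + 6 + 124 + 58 + 13 = 346
e = 346 / (346 + 92) = 346 / 438 = 0.7900
Estimated eligible among unknowns: 0.7900 × 102 = 80.58
Base: 346 + 80.58 = 426.58
RR3 = 145 / 426.58 = 0.3399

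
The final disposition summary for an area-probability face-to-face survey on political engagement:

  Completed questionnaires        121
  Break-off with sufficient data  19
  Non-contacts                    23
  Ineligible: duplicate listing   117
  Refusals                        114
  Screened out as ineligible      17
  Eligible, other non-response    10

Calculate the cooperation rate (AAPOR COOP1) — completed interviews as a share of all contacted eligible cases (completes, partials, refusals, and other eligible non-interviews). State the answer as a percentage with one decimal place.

Not eligible = 17 + 117 = 134
Num → 121
Denom → 121 + 19 + 114 + 10 = 264
COOP1 = 121 / 264 = 0.4583

45.8%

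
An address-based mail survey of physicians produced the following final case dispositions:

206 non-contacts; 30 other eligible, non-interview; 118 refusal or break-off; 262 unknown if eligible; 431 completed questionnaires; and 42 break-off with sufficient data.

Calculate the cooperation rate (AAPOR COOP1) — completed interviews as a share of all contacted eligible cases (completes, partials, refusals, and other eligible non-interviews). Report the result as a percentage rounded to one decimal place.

Top → 431
Denom → 431 + 42 + 118 + 30 = 621
COOP1 = 431 / 621 = 0.6940

69.4%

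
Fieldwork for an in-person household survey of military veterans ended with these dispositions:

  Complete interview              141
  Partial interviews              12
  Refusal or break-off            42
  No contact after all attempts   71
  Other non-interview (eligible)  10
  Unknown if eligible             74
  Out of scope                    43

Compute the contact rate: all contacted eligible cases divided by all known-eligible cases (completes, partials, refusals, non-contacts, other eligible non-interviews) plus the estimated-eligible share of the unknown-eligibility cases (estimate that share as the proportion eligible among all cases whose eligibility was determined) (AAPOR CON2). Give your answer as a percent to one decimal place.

60.3%

Top → 141 + 12 + 42 + 10 = 205
Determined eligible → 141 + 12 + 42 + 71 + 10 = 276
e = 276 / (276 + 43) = 276 / 319 = 0.8652
e × U → 0.8652 × 74 = 64.02
Denominator → 276 + 64.02 = 340.02
CON2 = 205 / 340.02 = 0.6029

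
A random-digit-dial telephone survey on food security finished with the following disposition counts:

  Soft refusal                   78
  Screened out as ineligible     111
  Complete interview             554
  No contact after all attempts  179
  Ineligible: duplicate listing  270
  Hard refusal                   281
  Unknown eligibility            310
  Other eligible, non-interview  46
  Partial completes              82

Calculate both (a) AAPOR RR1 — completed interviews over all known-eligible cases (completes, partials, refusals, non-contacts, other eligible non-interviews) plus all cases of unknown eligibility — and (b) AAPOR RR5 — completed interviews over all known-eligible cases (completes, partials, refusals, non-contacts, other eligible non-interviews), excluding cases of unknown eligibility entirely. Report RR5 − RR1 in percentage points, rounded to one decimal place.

Refused = 281 + 78 = 359
Screened out, ineligible = 111 + 270 = 381
Num → 554
Denom → 554 + 82 + 359 + 179 + 46 + 310 = 1530
RR1 = 554 / 1530 = 0.3621
Denom → 554 + 82 + 359 + 179 + 46 = 1220
RR5 = 554 / 1220 = 0.4541
Difference = 45.41 − 36.21 = 9.20 percentage points

9.2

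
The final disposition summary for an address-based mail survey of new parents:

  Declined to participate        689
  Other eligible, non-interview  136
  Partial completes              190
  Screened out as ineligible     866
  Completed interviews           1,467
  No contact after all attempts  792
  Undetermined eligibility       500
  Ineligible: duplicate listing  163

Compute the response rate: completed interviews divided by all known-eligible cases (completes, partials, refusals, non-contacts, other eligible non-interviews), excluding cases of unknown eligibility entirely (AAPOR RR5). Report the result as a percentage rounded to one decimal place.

Not eligible = 866 + 163 = 1029
Numerator = 1467
Denom = 1467 + 190 + 689 + 792 + 136 = 3274
RR5 = 1467 / 3274 = 0.4481

44.8%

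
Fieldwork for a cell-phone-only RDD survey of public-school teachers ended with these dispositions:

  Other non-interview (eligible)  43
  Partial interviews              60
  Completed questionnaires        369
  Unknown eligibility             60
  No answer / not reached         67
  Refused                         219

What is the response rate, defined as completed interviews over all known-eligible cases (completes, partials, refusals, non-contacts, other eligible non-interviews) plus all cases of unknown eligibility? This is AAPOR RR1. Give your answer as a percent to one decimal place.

Num = 369
Base = 369 + 60 + 219 + 67 + 43 + 60 = 818
RR1 = 369 / 818 = 0.4511

45.1%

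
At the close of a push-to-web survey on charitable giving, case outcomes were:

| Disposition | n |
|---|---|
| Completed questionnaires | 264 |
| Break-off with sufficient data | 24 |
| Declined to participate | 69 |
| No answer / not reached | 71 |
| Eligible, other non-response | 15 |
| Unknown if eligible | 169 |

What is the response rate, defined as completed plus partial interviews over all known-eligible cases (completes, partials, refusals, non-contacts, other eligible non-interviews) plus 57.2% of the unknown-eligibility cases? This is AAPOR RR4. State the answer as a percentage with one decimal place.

Num = 264 + 24 = 288
Known eligible = 264 + 24 + 69 + 71 + 15 = 443
Eligible share of unknowns = 0.5720 × 169 = 96.67
Denominator = 443 + 96.67 = 539.67
RR4 = 288 / 539.67 = 0.5337

53.4%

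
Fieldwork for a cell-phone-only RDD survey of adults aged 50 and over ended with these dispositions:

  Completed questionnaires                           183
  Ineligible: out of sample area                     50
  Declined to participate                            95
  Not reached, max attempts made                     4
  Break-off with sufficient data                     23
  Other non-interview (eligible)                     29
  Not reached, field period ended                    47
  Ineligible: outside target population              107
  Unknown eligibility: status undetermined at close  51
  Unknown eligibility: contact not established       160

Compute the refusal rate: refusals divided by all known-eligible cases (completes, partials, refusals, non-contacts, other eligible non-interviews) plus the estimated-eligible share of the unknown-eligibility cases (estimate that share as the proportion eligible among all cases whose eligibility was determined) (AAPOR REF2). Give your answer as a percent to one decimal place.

17.9%

Non-contacts = 47 + 4 = 51
Eligibility not determined = 160 + 51 = 211
Ineligible = 107 + 50 = 157
Num: 95
Known eligible: 183 + 23 + 95 + 51 + 29 = 381
e = 381 / (381 + 157) = 381 / 538 = 0.7082
Eligible share of unknowns: 0.7082 × 211 = 149.43
Denom: 381 + 149.43 = 530.43
REF2 = 95 / 530.43 = 0.1791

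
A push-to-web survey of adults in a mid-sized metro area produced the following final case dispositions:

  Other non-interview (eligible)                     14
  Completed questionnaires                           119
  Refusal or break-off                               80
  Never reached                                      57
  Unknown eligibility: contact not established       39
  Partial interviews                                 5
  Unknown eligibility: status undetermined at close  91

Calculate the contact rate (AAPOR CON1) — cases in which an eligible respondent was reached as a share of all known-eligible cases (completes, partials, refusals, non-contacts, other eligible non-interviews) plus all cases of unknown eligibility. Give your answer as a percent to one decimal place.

53.8%

Unknown eligibility = 39 + 91 = 130
Numerator → 119 + 5 + 80 + 14 = 218
Base → 119 + 5 + 80 + 57 + 14 + 130 = 405
CON1 = 218 / 405 = 0.5383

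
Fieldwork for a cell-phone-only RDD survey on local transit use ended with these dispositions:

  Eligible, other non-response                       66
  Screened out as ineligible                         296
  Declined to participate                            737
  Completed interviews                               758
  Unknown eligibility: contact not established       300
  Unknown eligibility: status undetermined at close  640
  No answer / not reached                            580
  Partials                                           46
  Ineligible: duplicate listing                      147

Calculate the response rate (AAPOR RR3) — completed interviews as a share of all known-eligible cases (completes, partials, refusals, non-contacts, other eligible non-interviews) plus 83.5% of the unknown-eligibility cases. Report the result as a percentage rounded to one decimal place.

Unknown eligibility = 300 + 640 = 940
Screened out, ineligible = 296 + 147 = 443
Top: 758
Known eligible: 758 + 46 + 737 + 580 + 66 = 2187
e × U: 0.8350 × 940 = 784.90
Denominator: 2187 + 784.90 = 2971.90
RR3 = 758 / 2971.90 = 0.2551

25.5%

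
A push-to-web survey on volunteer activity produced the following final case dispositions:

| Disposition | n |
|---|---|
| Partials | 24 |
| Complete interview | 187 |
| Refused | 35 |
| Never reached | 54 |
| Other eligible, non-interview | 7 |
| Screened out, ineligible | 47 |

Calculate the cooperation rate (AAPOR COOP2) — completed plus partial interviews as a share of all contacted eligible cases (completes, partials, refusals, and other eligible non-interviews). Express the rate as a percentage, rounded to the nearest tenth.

Numerator → 187 + 24 = 211
Base → 187 + 24 + 35 + 7 = 253
COOP2 = 211 / 253 = 0.8340

83.4%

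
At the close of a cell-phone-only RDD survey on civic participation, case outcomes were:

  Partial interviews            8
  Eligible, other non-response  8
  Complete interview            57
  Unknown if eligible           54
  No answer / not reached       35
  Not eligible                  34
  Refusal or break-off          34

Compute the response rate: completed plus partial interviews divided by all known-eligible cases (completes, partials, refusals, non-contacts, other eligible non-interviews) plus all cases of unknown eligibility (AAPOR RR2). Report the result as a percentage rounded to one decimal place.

33.2%

Numerator → 57 + 8 = 65
Denominator → 57 + 8 + 34 + 35 + 8 + 54 = 196
RR2 = 65 / 196 = 0.3316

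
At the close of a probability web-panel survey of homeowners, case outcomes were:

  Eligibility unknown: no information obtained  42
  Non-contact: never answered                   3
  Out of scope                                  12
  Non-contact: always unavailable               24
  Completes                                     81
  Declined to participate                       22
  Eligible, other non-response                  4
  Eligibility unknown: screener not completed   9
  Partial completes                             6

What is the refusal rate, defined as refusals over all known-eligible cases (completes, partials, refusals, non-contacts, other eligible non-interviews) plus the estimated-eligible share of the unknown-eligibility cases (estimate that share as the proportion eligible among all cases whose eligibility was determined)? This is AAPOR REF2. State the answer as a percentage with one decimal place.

Non-contacts = 3 + 24 = 27
Unknown eligibility = 9 + 42 = 51
Num: 22
Determined eligible: 81 + 6 + 22 + 27 + 4 = 140
e = 140 / (140 + 12) = 140 / 152 = 0.9211
Eligible share of unknowns: 0.9211 × 51 = 46.98
Denom: 140 + 46.98 = 186.98
REF2 = 22 / 186.98 = 0.1177

11.8%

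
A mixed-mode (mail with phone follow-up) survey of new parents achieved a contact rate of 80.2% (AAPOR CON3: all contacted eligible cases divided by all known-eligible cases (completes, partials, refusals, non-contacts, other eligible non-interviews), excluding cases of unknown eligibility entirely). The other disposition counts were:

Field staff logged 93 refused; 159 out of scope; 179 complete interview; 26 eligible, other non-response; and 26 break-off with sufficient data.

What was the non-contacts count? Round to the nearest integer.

Top: 179 + 26 + 93 + 26 = 324
CON3 = 324 / D = 0.802
D = 324 / 0.802 = 404.0
Remaining denominator categories sum to 324
non-contacts = 404.0 − 324 ≈ 80

80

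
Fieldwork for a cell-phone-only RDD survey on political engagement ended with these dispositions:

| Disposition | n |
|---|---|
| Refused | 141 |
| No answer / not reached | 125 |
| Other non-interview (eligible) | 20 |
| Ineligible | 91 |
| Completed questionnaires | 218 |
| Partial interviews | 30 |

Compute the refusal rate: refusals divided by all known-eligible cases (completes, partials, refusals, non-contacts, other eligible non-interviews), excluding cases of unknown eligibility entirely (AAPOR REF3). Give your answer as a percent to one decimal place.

26.4%

Top = 141
Denom = 218 + 30 + 141 + 125 + 20 = 534
REF3 = 141 / 534 = 0.2640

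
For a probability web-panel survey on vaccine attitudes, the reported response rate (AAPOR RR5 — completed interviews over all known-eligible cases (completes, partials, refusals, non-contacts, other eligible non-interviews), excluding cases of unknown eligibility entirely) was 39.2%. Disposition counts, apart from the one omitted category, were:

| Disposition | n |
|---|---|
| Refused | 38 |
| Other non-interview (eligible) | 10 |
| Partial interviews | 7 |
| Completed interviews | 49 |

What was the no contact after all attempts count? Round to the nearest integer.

21

RR5 = 49 / D = 0.392
D = 49 / 0.392 = 125.0
Other denominator terms total 104
no contact after all attempts = 125.0 − 104 ≈ 21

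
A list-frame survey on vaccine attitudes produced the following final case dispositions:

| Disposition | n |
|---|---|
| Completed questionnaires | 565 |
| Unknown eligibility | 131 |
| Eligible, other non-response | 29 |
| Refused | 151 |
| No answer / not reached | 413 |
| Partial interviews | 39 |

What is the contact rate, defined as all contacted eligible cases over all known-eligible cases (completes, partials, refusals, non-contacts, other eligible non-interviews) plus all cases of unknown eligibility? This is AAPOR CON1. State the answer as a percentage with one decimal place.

Top: 565 + 39 + 151 + 29 = 784
Denominator: 565 + 39 + 151 + 413 + 29 + 131 = 1328
CON1 = 784 / 1328 = 0.5904

59.0%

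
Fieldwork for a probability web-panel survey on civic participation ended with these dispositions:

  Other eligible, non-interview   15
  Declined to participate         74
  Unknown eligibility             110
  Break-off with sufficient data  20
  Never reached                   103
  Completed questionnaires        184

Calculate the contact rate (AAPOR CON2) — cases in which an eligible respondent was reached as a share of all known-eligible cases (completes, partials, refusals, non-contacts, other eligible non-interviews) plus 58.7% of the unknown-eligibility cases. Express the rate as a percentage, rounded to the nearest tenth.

Numerator = 184 + 20 + 74 + 15 = 293
Known eligible = 184 + 20 + 74 + 103 + 15 = 396
e × U = 0.5870 × 110 = 64.57
Base = 396 + 64.57 = 460.57
CON2 = 293 / 460.57 = 0.6362

63.6%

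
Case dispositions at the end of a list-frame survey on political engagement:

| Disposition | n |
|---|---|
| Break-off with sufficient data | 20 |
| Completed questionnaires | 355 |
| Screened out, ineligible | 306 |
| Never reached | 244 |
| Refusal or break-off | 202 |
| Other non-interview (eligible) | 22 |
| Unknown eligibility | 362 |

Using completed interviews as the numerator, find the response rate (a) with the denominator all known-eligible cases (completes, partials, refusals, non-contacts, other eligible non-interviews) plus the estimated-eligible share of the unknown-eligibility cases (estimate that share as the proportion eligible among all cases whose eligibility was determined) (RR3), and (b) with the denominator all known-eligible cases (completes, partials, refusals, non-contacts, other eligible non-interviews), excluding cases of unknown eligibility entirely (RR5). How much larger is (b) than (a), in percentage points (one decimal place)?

Top → 355
Known eligible → 355 + 20 + 202 + 244 + 22 = 843
e = 843 / (843 + 306) = 843 / 1149 = 0.7337
e × U → 0.7337 × 362 = 265.60
Denominator → 843 + 265.60 = 1108.60
RR3 = 355 / 1108.60 = 0.3202
Denominator → 355 + 20 + 202 + 244 + 22 = 843
RR5 = 355 / 843 = 0.4211
Difference = 42.11 − 32.02 = 10.09 percentage points

10.1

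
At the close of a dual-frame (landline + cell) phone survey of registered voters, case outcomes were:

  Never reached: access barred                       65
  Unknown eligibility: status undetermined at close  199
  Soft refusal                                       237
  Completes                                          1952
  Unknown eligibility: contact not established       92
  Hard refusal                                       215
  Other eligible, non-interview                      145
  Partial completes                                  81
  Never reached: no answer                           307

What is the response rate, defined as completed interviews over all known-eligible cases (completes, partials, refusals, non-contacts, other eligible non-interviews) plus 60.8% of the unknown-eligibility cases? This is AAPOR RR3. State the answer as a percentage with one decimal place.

61.4%

Refusals = 215 + 237 = 452
No answer / not reached = 307 + 65 = 372
Undetermined eligibility = 92 + 199 = 291
Num: 1952
Determined eligible: 1952 + 81 + 452 + 372 + 145 = 3002
Estimated eligible among unknowns: 0.6080 × 291 = 176.93
Denominator: 3002 + 176.93 = 3178.93
RR3 = 1952 / 3178.93 = 0.6140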